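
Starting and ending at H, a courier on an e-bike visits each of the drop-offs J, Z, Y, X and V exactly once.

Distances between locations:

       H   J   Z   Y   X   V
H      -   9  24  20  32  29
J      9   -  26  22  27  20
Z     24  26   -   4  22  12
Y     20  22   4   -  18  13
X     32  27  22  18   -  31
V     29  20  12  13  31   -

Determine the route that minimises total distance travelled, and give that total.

Shortest round trip = 95.

With 5 stops there are 5!/2 = 60 distinct round trips (a route and its reverse cost the same).
H→J→Z→Y→X→V→H: 9+26+4+18+31+29 = 117
H→J→Z→Y→V→X→H: 9+26+4+13+31+32 = 115
H→J→Z→X→Y→V→H: 9+26+22+18+13+29 = 117
H→J→Z→X→V→Y→H: 9+26+22+31+13+20 = 121
H→J→Z→V→Y→X→H: 9+26+12+13+18+32 = 110
H→J→Z→V→X→Y→H: 9+26+12+31+18+20 = 116
H→J→Y→Z→X→V→H: 9+22+4+22+31+29 = 117
H→J→Y→Z→V→X→H: 9+22+4+12+31+32 = 110
H→J→Y→X→Z→V→H: 9+22+18+22+12+29 = 112
H→J→Y→X→V→Z→H: 9+22+18+31+12+24 = 116
H→J→Y→V→Z→X→H: 9+22+13+12+22+32 = 110
H→J→Y→V→X→Z→H: 9+22+13+31+22+24 = 121
H→J→X→Z→Y→V→H: 9+27+22+4+13+29 = 104
H→J→X→Z→V→Y→H: 9+27+22+12+13+20 = 103
… (46 more)
H→J→V→Z→Y→X→H: 9+20+12+4+18+32 = 95  ← best
The minimum is 95.
One optimal route: H → J → V → Z → Y → X → H (or its reverse).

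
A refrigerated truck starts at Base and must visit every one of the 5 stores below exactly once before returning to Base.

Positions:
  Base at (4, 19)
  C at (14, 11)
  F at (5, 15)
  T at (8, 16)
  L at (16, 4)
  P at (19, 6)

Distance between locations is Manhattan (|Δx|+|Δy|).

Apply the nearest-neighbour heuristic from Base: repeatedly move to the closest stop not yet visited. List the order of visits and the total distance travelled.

Base → [F:5 / T:7 / C:18 / L:27 / P:28] → F (5)
F → [T:4 / C:13 / L:22 / P:23] → T (4)
T → [C:11 / L:20 / P:21] → C (11)
C → [L:9 / P:10] → L (9)
L → [P:5] → P (5)
Return P→Base: 28.
Total = 5 + 4 + 11 + 9 + 5 + 28 = 62.

62 along Base → F → T → C → L → P → Base.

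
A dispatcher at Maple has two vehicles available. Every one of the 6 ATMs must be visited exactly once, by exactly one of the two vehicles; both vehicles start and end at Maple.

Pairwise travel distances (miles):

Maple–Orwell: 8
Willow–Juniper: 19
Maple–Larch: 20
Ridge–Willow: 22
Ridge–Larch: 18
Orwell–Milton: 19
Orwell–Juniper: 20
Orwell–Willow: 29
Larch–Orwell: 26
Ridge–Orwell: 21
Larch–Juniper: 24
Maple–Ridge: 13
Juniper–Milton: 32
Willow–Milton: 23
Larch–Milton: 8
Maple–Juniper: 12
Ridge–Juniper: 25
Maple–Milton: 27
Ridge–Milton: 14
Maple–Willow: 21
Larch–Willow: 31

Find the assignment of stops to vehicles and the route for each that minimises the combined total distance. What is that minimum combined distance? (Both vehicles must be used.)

Minimum combined distance: 109 miles.

Check every non-empty split of the stops between the two vehicles; for each half take its own optimal tour:
  {Ridge} + {Larch, Orwell, Willow, Juniper, Milton}: 26 + 96 = 122
  {Larch} + {Ridge, Orwell, Willow, Juniper, Milton}: 40 + 94 = 134
  {Ridge, Larch} + {Orwell, Willow, Juniper, Milton}: 51 + 81 = 132
  {Orwell} + {Ridge, Larch, Willow, Juniper, Milton}: 16 + 93 = 109
  {Ridge, Orwell} + {Larch, Willow, Juniper, Milton}: 42 + 82 = 124
  {Larch, Orwell} + {Ridge, Willow, Juniper, Milton}: 54 + 81 = 135
  … (31 splits in total)
Best: vehicle 1 Maple → Orwell → Maple = 16; vehicle 2 Maple → Ridge → Larch → Milton → Willow → Juniper → Maple = 93; combined 109.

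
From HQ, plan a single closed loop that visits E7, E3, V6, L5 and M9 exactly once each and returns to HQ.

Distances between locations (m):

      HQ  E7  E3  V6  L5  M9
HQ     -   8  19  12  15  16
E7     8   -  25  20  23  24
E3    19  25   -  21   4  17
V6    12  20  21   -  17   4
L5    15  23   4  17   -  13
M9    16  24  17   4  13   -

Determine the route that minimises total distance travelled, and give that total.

66 m — the shortest possible round trip.

With 5 stops there are 5!/2 = 60 distinct round trips (a route and its reverse cost the same).
HQ → E7 → E3 → V6 → L5 → M9 → HQ: 8+25+21+17+13+16 = 100
HQ → E7 → E3 → V6 → M9 → L5 → HQ: 8+25+21+4+13+15 = 86
HQ → E7 → E3 → L5 → V6 → M9 → HQ: 8+25+4+17+4+16 = 74
HQ → E7 → E3 → L5 → M9 → V6 → HQ: 8+25+4+13+4+12 = 66
HQ → E7 → E3 → M9 → V6 → L5 → HQ: 8+25+17+4+17+15 = 86
HQ → E7 → E3 → M9 → L5 → V6 → HQ: 8+25+17+13+17+12 = 92
HQ → E7 → V6 → E3 → L5 → M9 → HQ: 8+20+21+4+13+16 = 82
HQ → E7 → V6 → E3 → M9 → L5 → HQ: 8+20+21+17+13+15 = 94
HQ → E7 → V6 → L5 → E3 → M9 → HQ: 8+20+17+4+17+16 = 82
HQ → E7 → V6 → L5 → M9 → E3 → HQ: 8+20+17+13+17+19 = 94
HQ → E7 → V6 → M9 → E3 → L5 → HQ: 8+20+4+17+4+15 = 68
HQ → E7 → V6 → M9 → L5 → E3 → HQ: 8+20+4+13+4+19 = 68
HQ → E7 → L5 → E3 → V6 → M9 → HQ: 8+23+4+21+4+16 = 76
HQ → E7 → L5 → E3 → M9 → V6 → HQ: 8+23+4+17+4+12 = 68
… (46 more)
The minimum is 66.
One optimal route: HQ → E7 → E3 → L5 → M9 → V6 → HQ (or its reverse).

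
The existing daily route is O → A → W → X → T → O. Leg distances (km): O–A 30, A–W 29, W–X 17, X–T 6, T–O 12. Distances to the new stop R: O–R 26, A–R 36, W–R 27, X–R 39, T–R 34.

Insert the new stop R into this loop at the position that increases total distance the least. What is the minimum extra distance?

Insertion cost between consecutive stops i–j is d(i,R) + d(R,j) − d(i,j):
  between O and A: 26 + 36 − 30 = 32
  between A and W: 36 + 27 − 29 = 34
  between W and X: 27 + 39 − 17 = 49
  between X and T: 39 + 34 − 6 = 67
  between T and O: 34 + 26 − 12 = 48
Cheapest insertion is between O and A, adding 32.
New total = 94 + 32 = 126.

Adding 32 km by placing R on the O–A leg.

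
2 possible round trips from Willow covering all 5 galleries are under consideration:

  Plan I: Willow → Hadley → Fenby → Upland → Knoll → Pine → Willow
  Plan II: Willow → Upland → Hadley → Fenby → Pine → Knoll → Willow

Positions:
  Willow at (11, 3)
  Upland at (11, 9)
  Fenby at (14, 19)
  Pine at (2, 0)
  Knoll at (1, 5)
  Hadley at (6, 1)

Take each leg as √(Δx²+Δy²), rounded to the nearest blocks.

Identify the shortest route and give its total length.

Plan I: 5 + 20 + 10 + 11 + 5 + 9 = 60
Plan II: 6 + 9 + 20 + 22 + 5 + 10 = 72

Shortest is Plan I, total 60 blocks.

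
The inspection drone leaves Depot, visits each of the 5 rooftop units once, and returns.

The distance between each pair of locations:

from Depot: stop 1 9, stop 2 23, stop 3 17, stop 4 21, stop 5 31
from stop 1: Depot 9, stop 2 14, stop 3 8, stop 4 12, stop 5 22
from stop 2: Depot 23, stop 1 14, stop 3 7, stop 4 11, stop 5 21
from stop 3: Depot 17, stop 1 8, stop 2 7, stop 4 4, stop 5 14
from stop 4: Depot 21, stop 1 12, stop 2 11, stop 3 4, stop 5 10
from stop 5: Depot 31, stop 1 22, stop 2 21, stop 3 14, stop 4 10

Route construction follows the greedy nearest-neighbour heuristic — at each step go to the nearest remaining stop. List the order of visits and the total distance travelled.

75 along Depot → stop 1 → stop 3 → stop 4 → stop 5 → stop 2 → Depot.

Depot → [stop 1:9 / stop 3:17 / stop 4:21 / stop 2:23 / stop 5:31] → stop 1 (9)
stop 1 → [stop 3:8 / stop 4:12 / stop 2:14 / stop 5:22] → stop 3 (8)
stop 3 → [stop 4:4 / stop 2:7 / stop 5:14] → stop 4 (4)
stop 4 → [stop 5:10 / stop 2:11] → stop 5 (10)
stop 5 → [stop 2:21] → stop 2 (21)
Return stop 2→Depot: 23.
Total = 9 + 8 + 4 + 10 + 21 + 23 = 75.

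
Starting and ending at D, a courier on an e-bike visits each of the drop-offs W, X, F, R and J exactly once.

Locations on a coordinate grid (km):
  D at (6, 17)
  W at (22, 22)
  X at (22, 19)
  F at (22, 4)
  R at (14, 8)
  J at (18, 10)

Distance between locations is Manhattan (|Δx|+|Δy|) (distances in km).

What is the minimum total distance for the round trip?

With 5 stops there are 5!/2 = 60 distinct round trips (a route and its reverse cost the same).
D→W→X→F→R→J→D: 21+3+15+12+6+19 = 76
D→W→X→F→J→R→D: 21+3+15+10+6+17 = 72
D→W→X→R→F→J→D: 21+3+19+12+10+19 = 84
D→W→X→R→J→F→D: 21+3+19+6+10+29 = 88
D→W→X→J→F→R→D: 21+3+13+10+12+17 = 76
D→W→X→J→R→F→D: 21+3+13+6+12+29 = 84
D→W→F→X→R→J→D: 21+18+15+19+6+19 = 98
D→W→F→X→J→R→D: 21+18+15+13+6+17 = 90
D→W→F→R→X→J→D: 21+18+12+19+13+19 = 102
D→W→F→R→J→X→D: 21+18+12+6+13+18 = 88
D→W→F→J→X→R→D: 21+18+10+13+19+17 = 98
D→W→F→J→R→X→D: 21+18+10+6+19+18 = 92
D→W→R→X→F→J→D: 21+22+19+15+10+19 = 106
D→W→R→X→J→F→D: 21+22+19+13+10+29 = 114
… (46 more)
The minimum is 72.
One optimal route: D → W → X → F → J → R → D (or its reverse).

Shortest round trip = 72 km.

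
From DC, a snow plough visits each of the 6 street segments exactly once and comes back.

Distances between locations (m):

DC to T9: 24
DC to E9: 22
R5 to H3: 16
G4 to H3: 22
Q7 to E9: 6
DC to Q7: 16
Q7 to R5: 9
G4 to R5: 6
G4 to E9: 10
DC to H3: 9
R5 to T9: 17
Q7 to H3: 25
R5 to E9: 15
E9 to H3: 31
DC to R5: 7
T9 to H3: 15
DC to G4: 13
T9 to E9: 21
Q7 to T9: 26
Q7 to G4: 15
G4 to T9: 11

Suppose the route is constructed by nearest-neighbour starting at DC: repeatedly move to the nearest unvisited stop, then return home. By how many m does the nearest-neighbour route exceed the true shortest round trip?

The nearest-neighbour route is 26 m longer than optimal.

From DC: R5=7, H3=9, G4=13, Q7=16, E9=22, T9=24 → choose R5 (7).
From R5: G4=6, Q7=9, E9=15, H3=16, T9=17 → choose G4 (6).
From G4: E9=10, T9=11, Q7=15, H3=22 → choose E9 (10).
From E9: Q7=6, T9=21, H3=31 → choose Q7 (6).
From Q7: H3=25, T9=26 → choose H3 (25).
From H3: T9=15 → choose T9 (15).
NN route DC → R5 → G4 → E9 → Q7 → H3 → T9 → DC costs 93.
Optimal: DC → R5 → Q7 → E9 → G4 → T9 → H3 → DC costs 67 (by enumerating all 360 distinct tours).
Excess = 93 − 67 = 26.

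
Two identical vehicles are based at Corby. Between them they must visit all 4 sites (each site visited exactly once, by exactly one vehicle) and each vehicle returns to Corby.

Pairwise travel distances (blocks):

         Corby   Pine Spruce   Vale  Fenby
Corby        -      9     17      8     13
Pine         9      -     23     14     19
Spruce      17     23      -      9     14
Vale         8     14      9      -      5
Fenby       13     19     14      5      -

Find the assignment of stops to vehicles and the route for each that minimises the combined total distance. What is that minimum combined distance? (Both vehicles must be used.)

There are 2^3 − 1 = 7 ways to divide the 4 stops into two non-empty groups. For each, the best each vehicle can do is its own shortest tour through its group:
  {Pine} + {Spruce, Vale, Fenby}: 18 + 44 = 62
  {Spruce} + {Pine, Vale, Fenby}: 34 + 41 = 75
  {Pine, Spruce} + {Vale, Fenby}: 49 + 26 = 75
  {Vale} + {Pine, Spruce, Fenby}: 16 + 59 = 75
  {Pine, Vale} + {Spruce, Fenby}: 31 + 44 = 75
  {Spruce, Vale} + {Pine, Fenby}: 34 + 41 = 75
  … (7 splits in total)
Best: vehicle 1 Corby → Pine → Corby = 18; vehicle 2 Corby → Spruce → Vale → Fenby → Corby = 44; combined 62.

62 blocks — the smallest possible combined total.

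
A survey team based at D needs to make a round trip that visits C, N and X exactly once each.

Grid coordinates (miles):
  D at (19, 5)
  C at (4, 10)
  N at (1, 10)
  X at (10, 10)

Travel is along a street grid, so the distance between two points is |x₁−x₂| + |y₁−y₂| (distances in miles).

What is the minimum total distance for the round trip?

Shortest round trip = 46 miles.

There are 3 distinct closed tours to check (reversals are equivalent).
D→C→N→X→D: 20+3+9+14 = 46
D→C→X→N→D: 20+6+9+23 = 58
D→N→C→X→D: 23+3+6+14 = 46
The minimum is 46.
One optimal route: D → C → N → X → D (or its reverse).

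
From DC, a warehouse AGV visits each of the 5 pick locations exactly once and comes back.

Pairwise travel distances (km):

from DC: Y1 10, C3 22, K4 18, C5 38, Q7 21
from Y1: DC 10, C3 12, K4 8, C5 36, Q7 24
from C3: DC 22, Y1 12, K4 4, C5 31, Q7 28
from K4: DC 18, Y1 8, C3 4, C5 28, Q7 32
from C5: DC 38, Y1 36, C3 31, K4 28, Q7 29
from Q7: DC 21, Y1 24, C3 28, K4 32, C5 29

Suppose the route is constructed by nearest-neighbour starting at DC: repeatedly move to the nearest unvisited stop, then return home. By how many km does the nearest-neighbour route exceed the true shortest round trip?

14 km longer than the optimal tour.

From DC: Y1=10, K4=18, Q7=21, C3=22, C5=38 → choose Y1 (10).
From Y1: K4=8, C3=12, Q7=24, C5=36 → choose K4 (8).
From K4: C3=4, C5=28, Q7=32 → choose C3 (4).
From C3: Q7=28, C5=31 → choose Q7 (28).
From Q7: C5=29 → choose C5 (29).
NN route DC → Y1 → K4 → C3 → Q7 → C5 → DC costs 117.
Optimal: DC → Y1 → K4 → C3 → C5 → Q7 → DC costs 103 (by enumerating all 60 distinct tours).
Excess = 117 − 103 = 14.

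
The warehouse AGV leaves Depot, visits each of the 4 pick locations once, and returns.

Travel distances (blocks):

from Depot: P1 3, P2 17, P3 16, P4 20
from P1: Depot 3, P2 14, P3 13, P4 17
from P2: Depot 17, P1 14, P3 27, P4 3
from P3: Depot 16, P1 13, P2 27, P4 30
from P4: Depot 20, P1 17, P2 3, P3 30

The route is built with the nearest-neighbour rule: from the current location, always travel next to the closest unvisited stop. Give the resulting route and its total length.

Nearest-neighbour total = 66 blocks; route Depot → P1 → P3 → P2 → P4 → Depot.

From Depot: distances to unvisited — P1=3, P3=16, P2=17, P4=20. Nearest is P1 (3).
From P1: distances to unvisited — P3=13, P2=14, P4=17. Nearest is P3 (13).
From P3: distances to unvisited — P2=27, P4=30. Nearest is P2 (27).
From P2: distances to unvisited — P4=3. Nearest is P4 (3).
Return P4→Depot: 20.
Total = 3 + 13 + 27 + 3 + 20 = 66.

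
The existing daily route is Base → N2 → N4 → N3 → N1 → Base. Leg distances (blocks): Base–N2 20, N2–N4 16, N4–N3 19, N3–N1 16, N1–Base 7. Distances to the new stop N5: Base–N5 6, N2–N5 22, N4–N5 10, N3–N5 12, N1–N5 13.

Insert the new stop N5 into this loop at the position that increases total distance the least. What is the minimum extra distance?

Insertion cost between consecutive stops i–j is d(i,N5) + d(N5,j) − d(i,j):
  between Base and N2: 6 + 22 − 20 = 8
  between N2 and N4: 22 + 10 − 16 = 16
  between N4 and N3: 10 + 12 − 19 = 3
  between N3 and N1: 12 + 13 − 16 = 9
  between N1 and Base: 13 + 6 − 7 = 12
Cheapest insertion is between N4 and N3, adding 3.
New total = 78 + 3 = 81.

+3 blocks — insert N5 between N4 and N3.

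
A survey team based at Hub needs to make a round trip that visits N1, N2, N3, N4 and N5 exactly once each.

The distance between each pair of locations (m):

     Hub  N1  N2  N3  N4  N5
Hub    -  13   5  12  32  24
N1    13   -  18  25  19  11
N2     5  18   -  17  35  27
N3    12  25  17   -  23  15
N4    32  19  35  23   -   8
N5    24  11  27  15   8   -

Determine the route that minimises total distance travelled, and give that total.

Minimum total distance: 77 m.

Hub-N1-N2-N3-N4-N5-Hub: 13+18+17+23+8+24 = 103
Hub-N1-N2-N3-N5-N4-Hub: 13+18+17+15+8+32 = 103
Hub-N1-N2-N4-N3-N5-Hub: 13+18+35+23+15+24 = 128
Hub-N1-N2-N4-N5-N3-Hub: 13+18+35+8+15+12 = 101
Hub-N1-N2-N5-N3-N4-Hub: 13+18+27+15+23+32 = 128
Hub-N1-N2-N5-N4-N3-Hub: 13+18+27+8+23+12 = 101
Hub-N1-N3-N2-N4-N5-Hub: 13+25+17+35+8+24 = 122
Hub-N1-N3-N2-N5-N4-Hub: 13+25+17+27+8+32 = 122
Hub-N1-N3-N4-N2-N5-Hub: 13+25+23+35+27+24 = 147
Hub-N1-N3-N4-N5-N2-Hub: 13+25+23+8+27+5 = 101
Hub-N1-N3-N5-N2-N4-Hub: 13+25+15+27+35+32 = 147
Hub-N1-N3-N5-N4-N2-Hub: 13+25+15+8+35+5 = 101
Hub-N1-N4-N2-N3-N5-Hub: 13+19+35+17+15+24 = 123
Hub-N1-N4-N2-N5-N3-Hub: 13+19+35+27+15+12 = 121
… (46 more)
Hub-N1-N4-N5-N3-N2-Hub: 13+19+8+15+17+5 = 77  ← best
The minimum is 77.
One optimal route: Hub → N1 → N4 → N5 → N3 → N2 → Hub (or its reverse).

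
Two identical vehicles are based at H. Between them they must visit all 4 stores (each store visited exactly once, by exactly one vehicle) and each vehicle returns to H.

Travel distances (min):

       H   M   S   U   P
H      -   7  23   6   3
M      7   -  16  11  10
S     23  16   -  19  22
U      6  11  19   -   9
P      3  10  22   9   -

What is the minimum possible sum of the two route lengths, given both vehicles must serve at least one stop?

There are 2^3 − 1 = 7 ways to divide the 4 stops into two non-empty groups. For each, the best each vehicle can do is its own shortest tour through its group:
  {M} + {S, U, P}: 14 + 50 = 64
  {S} + {M, U, P}: 46 + 30 = 76
  {M, S} + {U, P}: 46 + 18 = 64
  {U} + {M, S, P}: 12 + 48 = 60
  {M, U} + {S, P}: 24 + 48 = 72
  {S, U} + {M, P}: 48 + 20 = 68
  … (7 splits in total)
  {M, S, U} + {P}: 48 + 6 = 54  ← best
Best: vehicle 1 H → M → S → U → H = 48; vehicle 2 H → P → H = 6; combined 54.

54 min — the smallest possible combined total.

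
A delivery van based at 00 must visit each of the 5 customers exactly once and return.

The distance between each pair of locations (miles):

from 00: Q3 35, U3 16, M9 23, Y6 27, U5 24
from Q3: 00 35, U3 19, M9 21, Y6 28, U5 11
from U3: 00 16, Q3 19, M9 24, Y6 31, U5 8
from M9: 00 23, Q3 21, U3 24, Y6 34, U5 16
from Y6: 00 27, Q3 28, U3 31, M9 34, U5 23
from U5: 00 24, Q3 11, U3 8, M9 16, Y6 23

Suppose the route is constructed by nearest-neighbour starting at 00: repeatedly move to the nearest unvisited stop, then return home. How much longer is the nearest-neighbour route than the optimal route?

Excess over optimum: 1 miles.

From 00: U3=16, M9=23, U5=24, Y6=27, Q3=35 → choose U3 (16).
From U3: U5=8, Q3=19, M9=24, Y6=31 → choose U5 (8).
From U5: Q3=11, M9=16, Y6=23 → choose Q3 (11).
From Q3: M9=21, Y6=28 → choose M9 (21).
From M9: Y6=34 → choose Y6 (34).
NN route 00 → U3 → U5 → Q3 → M9 → Y6 → 00 costs 117.
Optimal: 00 → U3 → U5 → M9 → Q3 → Y6 → 00 costs 116 (by enumerating all 60 distinct tours).
Excess = 117 − 116 = 1.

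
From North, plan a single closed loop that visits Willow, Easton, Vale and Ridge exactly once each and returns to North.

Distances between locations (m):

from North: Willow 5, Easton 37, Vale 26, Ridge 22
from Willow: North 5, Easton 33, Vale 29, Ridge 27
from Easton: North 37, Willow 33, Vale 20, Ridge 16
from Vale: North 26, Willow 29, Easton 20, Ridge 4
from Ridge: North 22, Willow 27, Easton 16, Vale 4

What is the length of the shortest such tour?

With 4 stops there are 4!/2 = 12 distinct round trips (a route and its reverse cost the same).
North → Willow → Easton → Vale → Ridge → North: 5+33+20+4+22 = 84
North → Willow → Easton → Ridge → Vale → North: 5+33+16+4+26 = 84
North → Willow → Vale → Easton → Ridge → North: 5+29+20+16+22 = 92
North → Willow → Vale → Ridge → Easton → North: 5+29+4+16+37 = 91
North → Willow → Ridge → Easton → Vale → North: 5+27+16+20+26 = 94
North → Willow → Ridge → Vale → Easton → North: 5+27+4+20+37 = 93
North → Easton → Willow → Vale → Ridge → North: 37+33+29+4+22 = 125
North → Easton → Willow → Ridge → Vale → North: 37+33+27+4+26 = 127
North → Easton → Vale → Willow → Ridge → North: 37+20+29+27+22 = 135
North → Easton → Ridge → Willow → Vale → North: 37+16+27+29+26 = 135
North → Vale → Willow → Easton → Ridge → North: 26+29+33+16+22 = 126
North → Vale → Easton → Willow → Ridge → North: 26+20+33+27+22 = 128
The minimum is 84.
One optimal route: North → Willow → Easton → Vale → Ridge → North (or its reverse).

Shortest round trip = 84 m.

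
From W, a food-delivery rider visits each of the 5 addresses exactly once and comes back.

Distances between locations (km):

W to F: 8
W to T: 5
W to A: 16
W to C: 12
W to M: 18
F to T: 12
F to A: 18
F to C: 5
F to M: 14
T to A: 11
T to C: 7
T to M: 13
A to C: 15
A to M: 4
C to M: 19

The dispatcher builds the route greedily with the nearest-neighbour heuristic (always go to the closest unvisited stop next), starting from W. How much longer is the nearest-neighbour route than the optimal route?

1 km longer than the optimal tour.

W: T=5, F=8, C=12, A=16, M=18 ⇒ T
T: C=7, A=11, F=12, M=13 ⇒ C
C: F=5, A=15, M=19 ⇒ F
F: M=14, A=18 ⇒ M
M: A=4 ⇒ A
NN route W → T → C → F → M → A → W costs 51.
Optimal: W → F → C → A → M → T → W costs 50 (by enumerating all 60 distinct tours).
Excess = 51 − 50 = 1.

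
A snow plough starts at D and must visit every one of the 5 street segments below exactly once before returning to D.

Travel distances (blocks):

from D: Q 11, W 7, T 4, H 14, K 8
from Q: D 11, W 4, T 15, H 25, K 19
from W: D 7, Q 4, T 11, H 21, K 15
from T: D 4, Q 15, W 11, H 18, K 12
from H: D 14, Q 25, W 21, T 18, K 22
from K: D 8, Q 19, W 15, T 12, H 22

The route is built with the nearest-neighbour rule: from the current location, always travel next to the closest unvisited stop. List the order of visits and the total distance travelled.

74 blocks along D → T → W → Q → K → H → D.

D → [T:4 / W:7 / K:8 / Q:11 / H:14] → T (4)
T → [W:11 / K:12 / Q:15 / H:18] → W (11)
W → [Q:4 / K:15 / H:21] → Q (4)
Q → [K:19 / H:25] → K (19)
K → [H:22] → H (22)
Return H→D: 14.
Total = 4 + 11 + 4 + 19 + 22 + 14 = 74.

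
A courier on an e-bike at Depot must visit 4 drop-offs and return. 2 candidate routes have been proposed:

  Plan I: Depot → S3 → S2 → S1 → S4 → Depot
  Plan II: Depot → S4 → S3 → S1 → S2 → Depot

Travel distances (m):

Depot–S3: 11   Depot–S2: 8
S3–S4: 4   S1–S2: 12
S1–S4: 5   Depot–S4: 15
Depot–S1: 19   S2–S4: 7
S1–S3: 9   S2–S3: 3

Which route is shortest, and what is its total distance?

Plan I: 11 + 3 + 12 + 5 + 15 = 46
Plan II: 15 + 4 + 9 + 12 + 8 = 48

Shortest is Plan I, total 46 m.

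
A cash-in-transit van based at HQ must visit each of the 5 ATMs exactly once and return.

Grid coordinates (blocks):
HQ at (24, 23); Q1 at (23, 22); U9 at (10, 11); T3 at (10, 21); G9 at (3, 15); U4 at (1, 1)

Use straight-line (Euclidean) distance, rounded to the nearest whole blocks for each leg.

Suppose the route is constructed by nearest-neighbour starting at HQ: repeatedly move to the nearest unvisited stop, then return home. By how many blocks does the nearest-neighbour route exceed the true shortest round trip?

HQ: Q1=1, T3=14, U9=18, G9=22, U4=32 ⇒ Q1
Q1: T3=13, U9=17, G9=21, U4=30 ⇒ T3
T3: G9=9, U9=10, U4=22 ⇒ G9
G9: U9=8, U4=14 ⇒ U9
U9: U4=13 ⇒ U4
NN route HQ → Q1 → T3 → G9 → U9 → U4 → HQ costs 76.
Optimal: HQ → Q1 → U9 → U4 → G9 → T3 → HQ costs 68 (by enumerating all 60 distinct tours).
Excess = 76 − 68 = 8.

8 blocks longer than the optimal tour.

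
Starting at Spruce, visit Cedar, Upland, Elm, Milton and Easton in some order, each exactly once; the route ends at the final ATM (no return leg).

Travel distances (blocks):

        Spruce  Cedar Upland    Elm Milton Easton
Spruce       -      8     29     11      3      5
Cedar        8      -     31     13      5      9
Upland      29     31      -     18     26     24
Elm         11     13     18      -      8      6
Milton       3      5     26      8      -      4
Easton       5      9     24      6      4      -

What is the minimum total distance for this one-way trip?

There are 5! = 120 possible orderings.
Spruce → Cedar → Upland → Elm → Milton → Easton: 8+31+18+8+4 = 69
Spruce → Cedar → Upland → Elm → Easton → Milton: 8+31+18+6+4 = 67
Spruce → Cedar → Upland → Milton → Elm → Easton: 8+31+26+8+6 = 79
Spruce → Cedar → Upland → Milton → Easton → Elm: 8+31+26+4+6 = 75
Spruce → Cedar → Upland → Easton → Elm → Milton: 8+31+24+6+8 = 77
Spruce → Cedar → Upland → Easton → Milton → Elm: 8+31+24+4+8 = 75
Spruce → Cedar → Elm → Upland → Milton → Easton: 8+13+18+26+4 = 69
Spruce → Cedar → Elm → Upland → Easton → Milton: 8+13+18+24+4 = 67
Spruce → Cedar → Elm → Milton → Upland → Easton: 8+13+8+26+24 = 79
Spruce → Cedar → Elm → Milton → Easton → Upland: 8+13+8+4+24 = 57
Spruce → Cedar → Elm → Easton → Upland → Milton: 8+13+6+24+26 = 77
Spruce → Cedar → Elm → Easton → Milton → Upland: 8+13+6+4+26 = 57
Spruce → Cedar → Milton → Upland → Elm → Easton: 8+5+26+18+6 = 63
Spruce → Cedar → Milton → Upland → Easton → Elm: 8+5+26+24+6 = 69
… (106 more)
Spruce → Cedar → Milton → Easton → Elm → Upland: 8+5+4+6+18 = 41  ← best
The minimum is 41.
One shortest path: Spruce → Cedar → Milton → Easton → Elm → Upland.

41 blocks — the minimum one-way total.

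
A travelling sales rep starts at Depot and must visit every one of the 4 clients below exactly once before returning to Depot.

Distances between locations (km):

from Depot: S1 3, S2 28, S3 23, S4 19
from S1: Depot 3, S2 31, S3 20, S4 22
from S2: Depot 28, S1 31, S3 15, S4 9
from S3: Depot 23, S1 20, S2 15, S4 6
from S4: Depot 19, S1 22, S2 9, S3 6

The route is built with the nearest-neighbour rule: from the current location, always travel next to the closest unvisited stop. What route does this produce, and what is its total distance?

Total distance 66 km via the nearest-neighbour route Depot → S1 → S3 → S4 → S2 → Depot.

From Depot: distances to unvisited — S1=3, S4=19, S3=23, S2=28. Nearest is S1 (3).
From S1: distances to unvisited — S3=20, S4=22, S2=31. Nearest is S3 (20).
From S3: distances to unvisited — S4=6, S2=15. Nearest is S4 (6).
From S4: distances to unvisited — S2=9. Nearest is S2 (9).
Return S2→Depot: 28.
Total = 3 + 20 + 6 + 9 + 28 = 66.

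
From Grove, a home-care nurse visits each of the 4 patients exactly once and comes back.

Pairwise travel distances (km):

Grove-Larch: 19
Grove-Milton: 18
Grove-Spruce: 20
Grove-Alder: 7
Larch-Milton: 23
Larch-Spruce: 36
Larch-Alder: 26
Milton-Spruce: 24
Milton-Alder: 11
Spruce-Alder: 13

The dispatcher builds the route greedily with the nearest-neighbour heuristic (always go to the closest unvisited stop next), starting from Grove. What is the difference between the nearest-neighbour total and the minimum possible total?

11 km longer than the optimal tour.

From Grove: Alder=7, Milton=18, Larch=19, Spruce=20 → choose Alder (7).
From Alder: Milton=11, Spruce=13, Larch=26 → choose Milton (11).
From Milton: Larch=23, Spruce=24 → choose Larch (23).
From Larch: Spruce=36 → choose Spruce (36).
NN route Grove → Alder → Milton → Larch → Spruce → Grove costs 97.
Optimal: Grove → Larch → Milton → Spruce → Alder → Grove costs 86 (by enumerating all 12 distinct tours).
Excess = 97 − 86 = 11.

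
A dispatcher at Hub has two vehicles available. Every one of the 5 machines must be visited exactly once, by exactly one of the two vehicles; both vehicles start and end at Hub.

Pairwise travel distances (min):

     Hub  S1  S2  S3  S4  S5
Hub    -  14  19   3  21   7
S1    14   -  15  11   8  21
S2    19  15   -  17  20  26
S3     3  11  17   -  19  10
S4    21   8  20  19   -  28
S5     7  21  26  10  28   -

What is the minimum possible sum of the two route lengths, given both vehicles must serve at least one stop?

Try each way of splitting the stops between the two vehicles (each non-empty) and, for each split, find the best tour for each vehicle:
  {S1} + {S2, S3, S4, S5}: 28 + 75 = 103
  {S2} + {S1, S3, S4, S5}: 38 + 57 = 95
  {S1, S2} + {S3, S4, S5}: 48 + 57 = 105
  {S3} + {S1, S2, S4, S5}: 6 + 75 = 81
  {S1, S3} + {S2, S4, S5}: 28 + 74 = 102
  {S2, S3} + {S1, S4, S5}: 39 + 57 = 96
  … (15 splits in total)
  {S1, S2, S3, S4} + {S5}: 61 + 14 = 75  ← best
Best: vehicle 1 Hub → S2 → S4 → S1 → S3 → Hub = 61; vehicle 2 Hub → S5 → Hub = 14; combined 75.

75 min — the smallest possible combined total.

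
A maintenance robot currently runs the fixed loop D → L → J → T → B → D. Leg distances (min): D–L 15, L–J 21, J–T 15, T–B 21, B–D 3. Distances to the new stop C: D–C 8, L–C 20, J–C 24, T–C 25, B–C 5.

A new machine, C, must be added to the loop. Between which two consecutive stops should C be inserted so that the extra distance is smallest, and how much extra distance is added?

Insertion cost between consecutive stops i–j is d(i,C) + d(C,j) − d(i,j):
  between D and L: 8 + 20 − 15 = 13
  between L and J: 20 + 24 − 21 = 23
  between J and T: 24 + 25 − 15 = 34
  between T and B: 25 + 5 − 21 = 9
  between B and D: 5 + 8 − 3 = 10
Cheapest insertion is between T and B, adding 9.
New total = 75 + 9 = 84.

Adding 9 min by placing C on the T–B leg.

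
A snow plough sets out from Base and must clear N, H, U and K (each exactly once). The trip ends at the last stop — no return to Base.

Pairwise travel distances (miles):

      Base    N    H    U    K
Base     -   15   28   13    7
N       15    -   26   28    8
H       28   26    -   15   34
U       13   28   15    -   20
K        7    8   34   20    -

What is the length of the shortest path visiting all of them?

Minimum one-way distance = 56 miles.

There are 4! = 24 possible orderings.
Base → N → H → U → K: 15+26+15+20 = 76
Base → N → H → K → U: 15+26+34+20 = 95
Base → N → U → H → K: 15+28+15+34 = 92
Base → N → U → K → H: 15+28+20+34 = 97
Base → N → K → H → U: 15+8+34+15 = 72
Base → N → K → U → H: 15+8+20+15 = 58
Base → H → N → U → K: 28+26+28+20 = 102
Base → H → N → K → U: 28+26+8+20 = 82
Base → H → U → N → K: 28+15+28+8 = 79
Base → H → U → K → N: 28+15+20+8 = 71
Base → H → K → N → U: 28+34+8+28 = 98
Base → H → K → U → N: 28+34+20+28 = 110
Base → U → N → H → K: 13+28+26+34 = 101
Base → U → N → K → H: 13+28+8+34 = 83
… (10 more)
Base → K → N → H → U: 7+8+26+15 = 56  ← best
The minimum is 56.
One shortest path: Base → K → N → H → U.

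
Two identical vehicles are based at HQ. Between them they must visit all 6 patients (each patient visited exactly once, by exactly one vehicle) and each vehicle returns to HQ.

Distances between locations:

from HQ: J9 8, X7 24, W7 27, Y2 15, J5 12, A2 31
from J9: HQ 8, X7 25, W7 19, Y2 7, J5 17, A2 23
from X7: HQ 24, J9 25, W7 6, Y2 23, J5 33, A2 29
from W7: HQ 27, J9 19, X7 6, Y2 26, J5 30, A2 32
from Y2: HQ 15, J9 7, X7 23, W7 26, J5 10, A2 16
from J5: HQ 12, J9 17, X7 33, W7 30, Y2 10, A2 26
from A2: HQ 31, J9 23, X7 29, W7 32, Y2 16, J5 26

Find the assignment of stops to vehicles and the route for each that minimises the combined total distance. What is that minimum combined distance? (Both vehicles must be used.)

Check every non-empty split of the stops between the two vehicles; for each half take its own optimal tour:
  {J9} + {X7, W7, Y2, J5, A2}: 16 + 100 = 116
  {X7} + {J9, W7, Y2, J5, A2}: 48 + 97 = 145
  {J9, X7} + {W7, Y2, J5, A2}: 57 + 97 = 154
  {W7} + {J9, X7, Y2, J5, A2}: 54 + 100 = 154
  {J9, W7} + {X7, Y2, J5, A2}: 54 + 91 = 145
  {X7, W7} + {J9, Y2, J5, A2}: 57 + 69 = 126
  … (31 splits in total)
Best: vehicle 1 HQ → J9 → HQ = 16; vehicle 2 HQ → X7 → W7 → A2 → Y2 → J5 → HQ = 100; combined 116.

Minimum combined distance: 116.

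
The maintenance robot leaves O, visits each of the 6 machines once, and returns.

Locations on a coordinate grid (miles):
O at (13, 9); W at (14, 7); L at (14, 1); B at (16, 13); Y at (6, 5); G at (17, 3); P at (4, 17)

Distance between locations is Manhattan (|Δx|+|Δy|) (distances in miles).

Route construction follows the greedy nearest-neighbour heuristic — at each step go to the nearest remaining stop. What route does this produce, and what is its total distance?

At O the remaining stops are W 3, B 7, L 9, G 10, Y 11, P 17; go to W.
At W the remaining stops are L 6, G 7, B 8, Y 10, P 20; go to L.
At L the remaining stops are G 5, Y 12, B 14, P 26; go to G.
At G the remaining stops are B 11, Y 13, P 27; go to B.
At B the remaining stops are P 16, Y 18; go to P.
At P the remaining stops are Y 14; go to Y.
Return Y→O: 11.
Total = 3 + 6 + 5 + 11 + 16 + 14 + 11 = 66.

Total distance 66 miles via the nearest-neighbour route O → W → L → G → B → P → Y → O.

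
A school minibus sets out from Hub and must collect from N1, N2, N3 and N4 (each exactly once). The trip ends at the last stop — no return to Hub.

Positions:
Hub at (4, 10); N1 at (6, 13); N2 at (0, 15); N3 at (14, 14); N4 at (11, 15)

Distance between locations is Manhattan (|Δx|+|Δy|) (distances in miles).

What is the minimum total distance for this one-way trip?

28 miles — the minimum one-way total.

There are 4! = 24 possible orderings.
Hub - N1 - N2 - N3 - N4: 5+8+15+4 = 32
Hub - N1 - N2 - N4 - N3: 5+8+11+4 = 28
Hub - N1 - N3 - N2 - N4: 5+9+15+11 = 40
Hub - N1 - N3 - N4 - N2: 5+9+4+11 = 29
Hub - N1 - N4 - N2 - N3: 5+7+11+15 = 38
Hub - N1 - N4 - N3 - N2: 5+7+4+15 = 31
Hub - N2 - N1 - N3 - N4: 9+8+9+4 = 30
Hub - N2 - N1 - N4 - N3: 9+8+7+4 = 28
Hub - N2 - N3 - N1 - N4: 9+15+9+7 = 40
Hub - N2 - N3 - N4 - N1: 9+15+4+7 = 35
Hub - N2 - N4 - N1 - N3: 9+11+7+9 = 36
Hub - N2 - N4 - N3 - N1: 9+11+4+9 = 33
Hub - N3 - N1 - N2 - N4: 14+9+8+11 = 42
Hub - N3 - N1 - N4 - N2: 14+9+7+11 = 41
… (10 more)
The minimum is 28.
One shortest path: Hub → N1 → N2 → N4 → N3.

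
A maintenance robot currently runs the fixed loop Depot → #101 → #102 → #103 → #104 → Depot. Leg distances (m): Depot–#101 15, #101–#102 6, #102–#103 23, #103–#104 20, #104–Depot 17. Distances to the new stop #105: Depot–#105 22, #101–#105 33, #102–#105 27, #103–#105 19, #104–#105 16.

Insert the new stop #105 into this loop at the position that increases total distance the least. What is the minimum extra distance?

Adding 15 m by placing #105 on the #103–#104 leg.

Insertion cost between consecutive stops i–j is d(i,#105) + d(#105,j) − d(i,j):
  between Depot and #101: 22 + 33 − 15 = 40
  between #101 and #102: 33 + 27 − 6 = 54
  between #102 and #103: 27 + 19 − 23 = 23
  between #103 and #104: 19 + 16 − 20 = 15
  between #104 and Depot: 16 + 22 − 17 = 21
Cheapest insertion is between #103 and #104, adding 15.
New total = 81 + 15 = 96.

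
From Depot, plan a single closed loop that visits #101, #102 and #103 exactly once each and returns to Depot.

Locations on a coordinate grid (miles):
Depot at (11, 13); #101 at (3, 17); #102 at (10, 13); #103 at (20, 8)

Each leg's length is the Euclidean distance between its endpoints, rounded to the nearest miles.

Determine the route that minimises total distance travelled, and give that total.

With 3 stops there are 3!/2 = 3 distinct round trips (a route and its reverse cost the same).
Depot→#101→#102→#103→Depot: 9+8+11+10 = 38
Depot→#101→#103→#102→Depot: 9+19+11+1 = 40
Depot→#102→#101→#103→Depot: 1+8+19+10 = 38
The minimum is 38.
One optimal route: Depot → #101 → #102 → #103 → Depot (or its reverse).

Shortest round trip = 38 miles.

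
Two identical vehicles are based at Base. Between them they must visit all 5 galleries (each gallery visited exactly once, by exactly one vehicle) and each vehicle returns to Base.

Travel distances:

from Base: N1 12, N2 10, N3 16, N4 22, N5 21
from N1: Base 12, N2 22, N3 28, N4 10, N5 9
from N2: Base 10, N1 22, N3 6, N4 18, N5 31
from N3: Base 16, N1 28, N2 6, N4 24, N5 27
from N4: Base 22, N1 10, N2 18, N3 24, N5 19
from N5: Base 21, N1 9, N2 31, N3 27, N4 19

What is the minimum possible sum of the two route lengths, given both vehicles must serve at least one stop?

94 — the smallest possible combined total.

Try each way of splitting the stops between the two vehicles (each non-empty) and, for each split, find the best tour for each vehicle:
  {N1} + {N2, N3, N4, N5}: 24 + 80 = 104
  {N2} + {N1, N3, N4, N5}: 20 + 80 = 100
  {N1, N2} + {N3, N4, N5}: 44 + 80 = 124
  {N3} + {N1, N2, N4, N5}: 32 + 68 = 100
  {N1, N3} + {N2, N4, N5}: 56 + 68 = 124
  {N2, N3} + {N1, N4, N5}: 32 + 62 = 94
  … (15 splits in total)
Best: vehicle 1 Base → N2 → N3 → Base = 32; vehicle 2 Base → N1 → N4 → N5 → Base = 62; combined 94.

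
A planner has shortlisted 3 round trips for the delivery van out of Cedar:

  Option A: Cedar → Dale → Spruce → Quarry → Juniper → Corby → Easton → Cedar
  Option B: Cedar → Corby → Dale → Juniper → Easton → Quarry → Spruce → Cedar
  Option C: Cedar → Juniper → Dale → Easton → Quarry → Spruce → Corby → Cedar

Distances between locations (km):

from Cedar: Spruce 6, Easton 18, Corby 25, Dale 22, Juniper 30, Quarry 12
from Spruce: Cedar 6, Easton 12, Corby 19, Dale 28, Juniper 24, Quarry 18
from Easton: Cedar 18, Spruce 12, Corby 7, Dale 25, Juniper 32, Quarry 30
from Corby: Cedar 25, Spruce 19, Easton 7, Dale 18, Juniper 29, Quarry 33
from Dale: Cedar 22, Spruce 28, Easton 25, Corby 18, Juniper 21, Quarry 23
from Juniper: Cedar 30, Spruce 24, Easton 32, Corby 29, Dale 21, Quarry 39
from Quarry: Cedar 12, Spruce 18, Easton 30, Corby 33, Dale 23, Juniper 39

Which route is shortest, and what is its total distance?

Shortest is Option B, total 150 km.

Option A: 22 + 28 + 18 + 39 + 29 + 7 + 18 = 161
Option B: 25 + 18 + 21 + 32 + 30 + 18 + 6 = 150
Option C: 30 + 21 + 25 + 30 + 18 + 19 + 25 = 168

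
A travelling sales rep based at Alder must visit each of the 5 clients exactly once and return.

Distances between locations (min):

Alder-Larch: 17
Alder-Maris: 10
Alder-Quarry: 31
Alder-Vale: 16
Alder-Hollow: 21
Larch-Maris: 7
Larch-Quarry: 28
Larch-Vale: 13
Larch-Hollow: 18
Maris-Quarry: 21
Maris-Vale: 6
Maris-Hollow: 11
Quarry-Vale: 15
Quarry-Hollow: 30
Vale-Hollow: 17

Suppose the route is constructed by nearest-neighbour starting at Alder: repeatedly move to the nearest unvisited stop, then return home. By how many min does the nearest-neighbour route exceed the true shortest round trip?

The nearest-neighbour route is 12 min longer than optimal.

From Alder: Maris=10, Vale=16, Larch=17, Hollow=21, Quarry=31 → choose Maris (10).
From Maris: Vale=6, Larch=7, Hollow=11, Quarry=21 → choose Vale (6).
From Vale: Larch=13, Quarry=15, Hollow=17 → choose Larch (13).
From Larch: Hollow=18, Quarry=28 → choose Hollow (18).
From Hollow: Quarry=30 → choose Quarry (30).
NN route Alder → Maris → Vale → Larch → Hollow → Quarry → Alder costs 108.
Optimal: Alder → Larch → Maris → Vale → Quarry → Hollow → Alder costs 96 (by enumerating all 60 distinct tours).
Excess = 108 − 96 = 12.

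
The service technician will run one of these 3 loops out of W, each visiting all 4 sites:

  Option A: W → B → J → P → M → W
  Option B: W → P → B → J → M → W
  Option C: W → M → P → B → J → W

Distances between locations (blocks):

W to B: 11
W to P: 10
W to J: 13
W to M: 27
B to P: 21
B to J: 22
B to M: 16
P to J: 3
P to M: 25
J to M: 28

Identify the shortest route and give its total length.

Shortest is Option A, total 88 blocks.

Option A: 11 + 22 + 3 + 25 + 27 = 88
Option B: 10 + 21 + 22 + 28 + 27 = 108
Option C: 27 + 25 + 21 + 22 + 13 = 108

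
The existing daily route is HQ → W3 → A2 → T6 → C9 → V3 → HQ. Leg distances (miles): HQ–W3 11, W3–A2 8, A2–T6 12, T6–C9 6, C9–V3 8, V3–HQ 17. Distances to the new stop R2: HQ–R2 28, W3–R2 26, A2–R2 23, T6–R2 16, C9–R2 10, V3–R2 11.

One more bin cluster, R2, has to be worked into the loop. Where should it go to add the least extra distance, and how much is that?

Adding 13 miles by placing R2 on the C9–V3 leg.

Insertion cost between consecutive stops i–j is d(i,R2) + d(R2,j) − d(i,j):
  between HQ and W3: 28 + 26 − 11 = 43
  between W3 and A2: 26 + 23 − 8 = 41
  between A2 and T6: 23 + 16 − 12 = 27
  between T6 and C9: 16 + 10 − 6 = 20
  between C9 and V3: 10 + 11 − 8 = 13
  between V3 and HQ: 11 + 28 − 17 = 22
Cheapest insertion is between C9 and V3, adding 13.
New total = 62 + 13 = 75.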